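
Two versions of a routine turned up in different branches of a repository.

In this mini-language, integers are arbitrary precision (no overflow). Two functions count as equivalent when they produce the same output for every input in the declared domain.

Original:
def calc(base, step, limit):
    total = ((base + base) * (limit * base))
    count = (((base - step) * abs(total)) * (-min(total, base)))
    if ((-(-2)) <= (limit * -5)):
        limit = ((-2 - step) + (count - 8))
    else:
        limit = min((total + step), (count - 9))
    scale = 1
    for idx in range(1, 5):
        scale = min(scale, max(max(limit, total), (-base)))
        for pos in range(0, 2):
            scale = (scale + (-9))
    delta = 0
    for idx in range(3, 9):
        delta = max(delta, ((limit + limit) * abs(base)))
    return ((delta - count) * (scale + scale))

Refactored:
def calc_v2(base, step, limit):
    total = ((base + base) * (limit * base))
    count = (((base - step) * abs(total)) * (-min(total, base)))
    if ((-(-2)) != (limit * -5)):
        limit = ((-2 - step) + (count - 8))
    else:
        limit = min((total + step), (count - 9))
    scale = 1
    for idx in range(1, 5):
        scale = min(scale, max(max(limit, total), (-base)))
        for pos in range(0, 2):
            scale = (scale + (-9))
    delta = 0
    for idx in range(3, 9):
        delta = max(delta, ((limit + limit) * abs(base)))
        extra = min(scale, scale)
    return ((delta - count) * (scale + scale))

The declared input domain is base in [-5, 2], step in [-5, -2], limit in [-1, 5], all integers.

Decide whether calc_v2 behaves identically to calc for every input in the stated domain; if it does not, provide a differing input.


Consider the input base=-4, step=-5, limit=1.
calc: total := 32 | count := 128 | ((-(-2)) <= (limit * -5)): false | limit := 27 | scale := 1 | iter idx=1: | scale := 1 | iter pos=0: | scale := -8 | iter pos=1: | scale := -17 | iter idx=2: | scale := -17 | iter pos=0: | scale := -26 | iter pos=1: | scale := -35 | iter idx=3: | scale := -35 | iter pos=0: | scale := -44 | iter pos=1: | scale := -53 | iter idx=4: | scale := -53 | iter pos=0: | scale := -62 | iter pos=1: | scale := -71 | delta := 0 | iter idx=3: | delta := 216 | iter idx=4: | delta := 216 | iter idx=5: | delta := 216 | iter idx=6: | delta := 216 | iter idx=7: | delta := 216 | iter idx=8: | delta := 216 | result -12496
calc_v2: total := 32 | count := 128 | ((-(-2)) != (limit * -5)): true | limit := 123 | scale := 1 | iter idx=1: | scale := 1 | iter pos=0: | scale := -8 | iter pos=1: | scale := -17 | iter idx=2: | scale := -17 | iter pos=0: | scale := -26 | iter pos=1: | scale := -35 | iter idx=3: | scale := -35 | iter pos=0: | scale := -44 | iter pos=1: | scale := -53 | iter idx=4: | scale := -53 | iter pos=0: | scale := -62 | iter pos=1: | scale := -71 | delta := 0 | iter idx=3: | delta := 984 | extra := -71 | iter idx=4: | delta := 984 | extra := -71 | iter idx=5: | delta := 984 | extra := -71 | iter idx=6: | delta := 984 | extra := -71 | iter idx=7: | delta := 984 | extra := -71 | iter idx=8: | delta := 984 | extra := -71 | result -121552
-12496 and -121552 differ, so these are not the same function on this domain.
verdict: not equivalent; witness: base=-4, step=-5, limit=1


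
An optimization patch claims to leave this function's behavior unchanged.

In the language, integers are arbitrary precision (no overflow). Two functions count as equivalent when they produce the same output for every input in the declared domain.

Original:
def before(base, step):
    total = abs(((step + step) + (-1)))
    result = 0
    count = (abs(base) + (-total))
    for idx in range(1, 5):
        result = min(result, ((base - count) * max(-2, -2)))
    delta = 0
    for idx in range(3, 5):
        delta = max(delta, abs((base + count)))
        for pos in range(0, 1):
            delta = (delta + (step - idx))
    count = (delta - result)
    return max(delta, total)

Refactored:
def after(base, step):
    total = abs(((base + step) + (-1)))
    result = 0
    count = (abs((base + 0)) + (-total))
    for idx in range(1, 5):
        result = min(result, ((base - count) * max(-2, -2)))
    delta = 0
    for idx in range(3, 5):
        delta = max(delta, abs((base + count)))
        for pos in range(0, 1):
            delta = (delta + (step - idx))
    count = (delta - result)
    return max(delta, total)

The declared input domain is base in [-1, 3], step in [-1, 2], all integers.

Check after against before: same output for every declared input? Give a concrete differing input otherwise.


Not equivalent: base=-1, step=0 separates them (1 vs 2).
before: total=1, then result=0, then count=0, then (idx=1), then result=0, then (idx=2), then result=0, then (idx=3), then result=0, then (idx=4), then result=0, then delta=0, then (idx=3), then delta=1, then (pos=0), then delta=-2, then (idx=4), then delta=1, then (pos=0), then delta=-3, then count=-3, then returns 1
after: total=2, then result=0, then count=-1, then (idx=1), then result=0, then (idx=2), then result=0, then (idx=3), then result=0, then (idx=4), then result=0, then delta=0, then (idx=3), then delta=2, then (pos=0), then delta=-1, then (idx=4), then delta=2, then (pos=0), then delta=-2, then count=-2, then returns 2
verdict: not equivalent; witness: base=-1, step=0


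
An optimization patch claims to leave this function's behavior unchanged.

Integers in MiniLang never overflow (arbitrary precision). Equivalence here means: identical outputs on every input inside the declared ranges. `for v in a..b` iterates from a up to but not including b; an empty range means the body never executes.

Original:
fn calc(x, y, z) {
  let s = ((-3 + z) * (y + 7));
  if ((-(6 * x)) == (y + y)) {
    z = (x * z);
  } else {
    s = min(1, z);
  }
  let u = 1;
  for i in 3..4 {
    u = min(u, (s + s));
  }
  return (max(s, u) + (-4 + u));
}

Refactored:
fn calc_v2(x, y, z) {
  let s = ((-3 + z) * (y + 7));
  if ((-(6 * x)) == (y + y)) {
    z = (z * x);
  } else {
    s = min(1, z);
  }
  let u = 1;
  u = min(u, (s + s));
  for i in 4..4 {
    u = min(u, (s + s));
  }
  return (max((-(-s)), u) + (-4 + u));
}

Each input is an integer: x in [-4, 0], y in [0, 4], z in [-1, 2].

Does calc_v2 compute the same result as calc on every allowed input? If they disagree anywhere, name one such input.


The two are interchangeable: min/max/abs usage differs, and statement counts differ, and arithmetic usage differs, and loop structure differs, and every declared input agrees.
Spot check at x=-4, y=0, z=-1 — calc: s becomes -28; next ((-(6 * x)) == (y + y)) evaluates to false; next s becomes -1; next u becomes 1; next at i=3:; next u becomes -2; next final value -7. calc_v2: s becomes -28; next ((-(6 * x)) == (y + y)) evaluates to false; next s becomes -1; next u becomes 1; next u becomes -2; next i never enters its loop body; next final value -7. Both give -7.
Across all 100 domain points the two functions coincide.
verdict: equivalent


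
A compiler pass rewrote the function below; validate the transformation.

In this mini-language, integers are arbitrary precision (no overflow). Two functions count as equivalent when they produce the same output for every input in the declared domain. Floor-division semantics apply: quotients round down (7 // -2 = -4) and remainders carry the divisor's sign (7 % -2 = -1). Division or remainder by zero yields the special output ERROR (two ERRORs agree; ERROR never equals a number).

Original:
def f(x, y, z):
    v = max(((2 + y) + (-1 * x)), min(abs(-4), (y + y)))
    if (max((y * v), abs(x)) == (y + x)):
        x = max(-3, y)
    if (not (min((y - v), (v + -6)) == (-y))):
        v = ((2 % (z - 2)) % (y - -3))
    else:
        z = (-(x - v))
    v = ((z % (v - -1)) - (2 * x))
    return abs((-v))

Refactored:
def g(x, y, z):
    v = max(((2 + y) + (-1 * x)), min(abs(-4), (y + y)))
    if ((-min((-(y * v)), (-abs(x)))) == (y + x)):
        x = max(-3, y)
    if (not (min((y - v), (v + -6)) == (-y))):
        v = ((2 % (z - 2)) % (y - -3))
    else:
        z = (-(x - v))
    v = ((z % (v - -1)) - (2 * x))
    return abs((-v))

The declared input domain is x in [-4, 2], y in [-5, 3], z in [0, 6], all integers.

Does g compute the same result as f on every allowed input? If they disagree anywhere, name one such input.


Behavior is preserved: although min/max/abs usage differs, the outputs never diverge.
Spot check at x=-4, y=-4, z=0 — f: v := 2 | (max((y * v), abs(x)) == (y + x)): false | (not (min((y - v), (v + -6)) == (-y))): true | v := 0 | v := 8 | result 8. g: v := 2 | ((-min((-(y * v)), (-abs(x)))) == (y + x)): false | (not (min((y - v), (v + -6)) == (-y))): true | v := 0 | v := 8 | result 8. Both give 8.
Every one of the 441 inputs gives matching results.
verdict: equivalent


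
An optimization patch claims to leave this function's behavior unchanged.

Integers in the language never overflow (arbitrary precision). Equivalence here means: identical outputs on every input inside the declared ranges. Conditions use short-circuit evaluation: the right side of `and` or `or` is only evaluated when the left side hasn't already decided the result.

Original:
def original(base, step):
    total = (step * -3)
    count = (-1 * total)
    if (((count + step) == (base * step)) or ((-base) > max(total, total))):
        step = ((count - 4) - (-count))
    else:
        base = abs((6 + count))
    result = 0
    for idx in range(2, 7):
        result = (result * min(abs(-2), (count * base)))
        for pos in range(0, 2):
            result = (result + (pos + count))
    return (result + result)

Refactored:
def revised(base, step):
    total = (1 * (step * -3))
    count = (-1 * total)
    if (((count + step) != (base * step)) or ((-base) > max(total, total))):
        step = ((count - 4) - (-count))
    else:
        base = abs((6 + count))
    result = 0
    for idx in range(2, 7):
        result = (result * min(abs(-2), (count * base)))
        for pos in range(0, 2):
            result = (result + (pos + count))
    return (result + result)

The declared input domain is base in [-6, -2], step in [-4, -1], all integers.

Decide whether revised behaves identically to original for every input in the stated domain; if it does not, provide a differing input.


base=-6, step=-4 yields -1219263166 from original but -1426 from revised.
verdict: not equivalent; witness: base=-6, step=-4


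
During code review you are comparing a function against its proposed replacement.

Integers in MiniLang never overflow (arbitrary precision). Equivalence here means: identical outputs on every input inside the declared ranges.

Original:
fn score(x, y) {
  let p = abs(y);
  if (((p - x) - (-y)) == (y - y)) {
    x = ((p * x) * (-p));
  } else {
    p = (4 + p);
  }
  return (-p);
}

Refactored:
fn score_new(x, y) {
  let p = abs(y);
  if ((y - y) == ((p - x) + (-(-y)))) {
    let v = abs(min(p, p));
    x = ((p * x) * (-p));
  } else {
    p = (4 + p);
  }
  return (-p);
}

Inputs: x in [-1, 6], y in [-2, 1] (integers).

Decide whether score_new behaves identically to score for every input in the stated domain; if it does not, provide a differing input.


Comparing the listings, the differences include: local variable names differ; min/max/abs usage differs; statement counts differ; arithmetic usage differs.
Tracing x=3, y=1: score: p=1, then (((p - x) - (-y)) == (y - y)) is false, then p=5, then returns -5 | score_new: p=1, then ((y - y) == ((p - x) + (-(-y)))) is false, then p=5, then returns -5 — matching result -5.
An exhaustive pass over the 32 declared inputs shows identical outputs.
verdict: equivalent


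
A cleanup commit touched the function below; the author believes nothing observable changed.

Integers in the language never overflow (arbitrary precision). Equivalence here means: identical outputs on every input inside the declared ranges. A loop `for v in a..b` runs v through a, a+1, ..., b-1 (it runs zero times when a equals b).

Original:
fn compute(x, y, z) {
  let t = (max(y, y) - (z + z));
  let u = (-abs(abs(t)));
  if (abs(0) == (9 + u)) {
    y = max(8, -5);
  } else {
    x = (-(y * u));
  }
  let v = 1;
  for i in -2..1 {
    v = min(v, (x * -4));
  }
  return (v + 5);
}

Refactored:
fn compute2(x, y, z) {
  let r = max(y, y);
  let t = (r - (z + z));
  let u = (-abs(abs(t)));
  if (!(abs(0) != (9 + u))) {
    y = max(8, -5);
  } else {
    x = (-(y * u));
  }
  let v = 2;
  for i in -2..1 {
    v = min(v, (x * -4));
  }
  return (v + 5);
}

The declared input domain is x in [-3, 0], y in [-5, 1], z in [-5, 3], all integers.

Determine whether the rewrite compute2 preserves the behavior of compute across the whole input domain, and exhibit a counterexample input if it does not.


The rewrite breaks on x=-3, y=-5, z=-5, where the results are 6 and 7.
compute: t becomes 5; next u becomes -5; next (abs(0) == (9 + u)) evaluates to false; next x becomes -25; next v becomes 1; next at i=-2:; next v becomes 1; next at i=-1:; next v becomes 1; next at i=0:; next v becomes 1; next final value 6
compute2: r becomes -5; next t becomes 5; next u becomes -5; next (!(abs(0) != (9 + u))) evaluates to false; next x becomes -25; next v becomes 2; next at i=-2:; next v becomes 2; next at i=-1:; next v becomes 2; next at i=0:; next v becomes 2; next final value 7
verdict: not equivalent; witness: x=-3, y=-5, z=-5


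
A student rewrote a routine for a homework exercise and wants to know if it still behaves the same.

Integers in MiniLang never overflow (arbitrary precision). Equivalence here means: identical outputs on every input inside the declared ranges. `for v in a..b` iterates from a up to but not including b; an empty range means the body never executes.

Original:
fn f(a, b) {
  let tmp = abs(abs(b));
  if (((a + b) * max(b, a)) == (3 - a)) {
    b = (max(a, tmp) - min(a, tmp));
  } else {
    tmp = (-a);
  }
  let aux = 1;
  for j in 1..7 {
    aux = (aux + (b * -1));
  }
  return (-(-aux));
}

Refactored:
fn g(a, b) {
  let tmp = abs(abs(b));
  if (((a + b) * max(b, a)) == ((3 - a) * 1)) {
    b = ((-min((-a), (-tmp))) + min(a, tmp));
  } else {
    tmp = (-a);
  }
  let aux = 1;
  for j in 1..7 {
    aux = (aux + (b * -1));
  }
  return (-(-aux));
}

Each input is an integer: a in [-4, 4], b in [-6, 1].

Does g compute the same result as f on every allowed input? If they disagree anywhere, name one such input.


a=-1, b=-3 yields -23 from f but -11 from g.
verdict: not equivalent; witness: a=-1, b=-3


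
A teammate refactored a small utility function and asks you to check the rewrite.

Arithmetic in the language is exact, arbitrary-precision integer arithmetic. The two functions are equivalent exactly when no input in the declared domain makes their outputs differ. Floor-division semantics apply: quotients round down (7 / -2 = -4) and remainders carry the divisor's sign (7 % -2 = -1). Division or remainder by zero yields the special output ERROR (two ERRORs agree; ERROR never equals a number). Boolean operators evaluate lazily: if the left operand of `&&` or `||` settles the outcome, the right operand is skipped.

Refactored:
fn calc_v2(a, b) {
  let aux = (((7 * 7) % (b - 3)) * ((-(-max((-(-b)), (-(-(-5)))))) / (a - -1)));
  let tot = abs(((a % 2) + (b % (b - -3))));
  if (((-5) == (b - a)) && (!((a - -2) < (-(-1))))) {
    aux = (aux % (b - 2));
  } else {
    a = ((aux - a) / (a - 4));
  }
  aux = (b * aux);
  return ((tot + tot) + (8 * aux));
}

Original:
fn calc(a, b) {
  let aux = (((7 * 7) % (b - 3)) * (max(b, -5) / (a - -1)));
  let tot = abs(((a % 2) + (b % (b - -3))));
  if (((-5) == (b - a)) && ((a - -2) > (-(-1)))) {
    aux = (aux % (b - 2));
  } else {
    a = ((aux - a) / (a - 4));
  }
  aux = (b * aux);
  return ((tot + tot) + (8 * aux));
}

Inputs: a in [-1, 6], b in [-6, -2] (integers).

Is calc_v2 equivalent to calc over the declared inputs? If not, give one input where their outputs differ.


There is a behavioral-looking edit here, yet the outcome never shifts on this domain; all 40 inputs agree.
verdict: equivalent


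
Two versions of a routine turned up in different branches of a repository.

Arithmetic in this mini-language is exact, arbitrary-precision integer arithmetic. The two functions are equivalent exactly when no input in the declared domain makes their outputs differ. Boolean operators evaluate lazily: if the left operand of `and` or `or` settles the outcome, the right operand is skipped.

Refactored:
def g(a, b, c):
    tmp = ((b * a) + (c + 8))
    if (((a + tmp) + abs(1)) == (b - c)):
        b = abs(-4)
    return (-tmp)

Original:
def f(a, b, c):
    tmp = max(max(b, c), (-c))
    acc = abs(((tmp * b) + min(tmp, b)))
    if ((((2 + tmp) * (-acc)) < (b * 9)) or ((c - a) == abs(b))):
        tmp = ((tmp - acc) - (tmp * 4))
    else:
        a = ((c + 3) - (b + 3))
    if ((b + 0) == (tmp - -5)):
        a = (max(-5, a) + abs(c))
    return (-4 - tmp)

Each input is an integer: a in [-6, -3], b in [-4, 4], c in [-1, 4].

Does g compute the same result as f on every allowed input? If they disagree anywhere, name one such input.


Try a=-6, b=-4, c=-1.
f: tmp=1, then acc=8, then ((((2 + tmp) * (-acc)) < (b * 9)) or ((c - a) == abs(b))) is false, then a=3, then ((b + 0) == (tmp - -5)) is false, then returns -5
g: tmp=31, then (((a + tmp) + abs(1)) == (b - c)) is false, then returns -31
-5 != -31, so the rewrite changes behavior.
verdict: not equivalent; witness: a=-6, b=-4, c=-1


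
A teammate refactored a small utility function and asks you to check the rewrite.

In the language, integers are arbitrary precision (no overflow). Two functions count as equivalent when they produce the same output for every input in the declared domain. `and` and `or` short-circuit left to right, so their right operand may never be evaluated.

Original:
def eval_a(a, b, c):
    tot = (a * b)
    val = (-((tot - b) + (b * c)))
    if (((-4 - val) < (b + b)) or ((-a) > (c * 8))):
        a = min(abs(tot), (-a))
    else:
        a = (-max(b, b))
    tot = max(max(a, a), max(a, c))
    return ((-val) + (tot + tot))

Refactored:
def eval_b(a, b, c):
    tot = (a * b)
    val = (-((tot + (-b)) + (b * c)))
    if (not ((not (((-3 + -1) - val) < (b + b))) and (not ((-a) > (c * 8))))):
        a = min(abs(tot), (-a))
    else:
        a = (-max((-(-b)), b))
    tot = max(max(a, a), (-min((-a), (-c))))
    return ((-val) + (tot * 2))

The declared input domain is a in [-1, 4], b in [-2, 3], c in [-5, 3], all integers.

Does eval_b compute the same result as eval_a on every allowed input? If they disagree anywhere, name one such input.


Reading the diff, among the changes: constant usage differs, plus arithmetic usage differs, plus boolean connective usage differs, plus min/max/abs usage differs.
As a probe, take a=4, b=1, c=-2: eval_a runs tot = 4; val = -1; (((-4 - val) < (b + b)) or ((-a) > (c * 8))) -> true; a = -4; tot = -2; return -3; eval_b runs tot = 4; val = -1; (not ((not (((-3 + -1) - val) < (b + b))) and (not ((-a) > (c * 8))))) -> true; a = -4; tot = -2; return -3; both end at -3.
Across all 324 domain points the two functions coincide.
verdict: equivalent


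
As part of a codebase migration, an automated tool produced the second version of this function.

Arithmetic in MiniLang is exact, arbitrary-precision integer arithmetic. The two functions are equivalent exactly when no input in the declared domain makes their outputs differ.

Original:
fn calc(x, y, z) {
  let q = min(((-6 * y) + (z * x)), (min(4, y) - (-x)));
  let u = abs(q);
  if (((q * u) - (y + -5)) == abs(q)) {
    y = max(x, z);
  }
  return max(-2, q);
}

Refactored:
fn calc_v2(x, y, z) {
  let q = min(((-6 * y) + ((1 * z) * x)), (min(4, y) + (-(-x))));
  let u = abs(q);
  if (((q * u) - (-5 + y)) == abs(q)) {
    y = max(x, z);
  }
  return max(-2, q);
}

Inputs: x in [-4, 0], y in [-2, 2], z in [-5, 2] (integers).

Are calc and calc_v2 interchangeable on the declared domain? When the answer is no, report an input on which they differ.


The two versions differ — the changes include arithmetic usage differs, constant usage differs.
Tracing x=-2, y=-2, z=-3: calc: q becomes -4; next u becomes 4; next (((q * u) - (y + -5)) == abs(q)) evaluates to false; next final value -2 | calc_v2: q becomes -4; next u becomes 4; next (((q * u) - (-5 + y)) == abs(q)) evaluates to false; next final value -2 — matching result -2.
An exhaustive pass over the 200 declared inputs shows identical outputs.
verdict: equivalent


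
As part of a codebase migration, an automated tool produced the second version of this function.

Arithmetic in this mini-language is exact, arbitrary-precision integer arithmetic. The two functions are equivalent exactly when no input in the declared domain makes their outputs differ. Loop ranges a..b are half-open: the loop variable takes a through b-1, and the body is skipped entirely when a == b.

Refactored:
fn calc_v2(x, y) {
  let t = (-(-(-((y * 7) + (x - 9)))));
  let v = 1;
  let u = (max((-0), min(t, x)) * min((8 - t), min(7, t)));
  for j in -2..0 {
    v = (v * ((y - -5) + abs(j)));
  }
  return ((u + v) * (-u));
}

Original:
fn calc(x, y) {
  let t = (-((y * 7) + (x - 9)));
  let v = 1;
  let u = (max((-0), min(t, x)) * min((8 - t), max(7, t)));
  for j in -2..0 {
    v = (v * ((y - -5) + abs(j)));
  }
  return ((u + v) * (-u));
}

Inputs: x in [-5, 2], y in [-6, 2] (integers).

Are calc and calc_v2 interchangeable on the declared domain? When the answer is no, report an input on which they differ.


Consider the input x=1, y=1.
calc: t becomes 1; next v becomes 1; next u becomes 7; next at j=-2:; next v becomes 8; next at j=-1:; next v becomes 56; next final value -441
calc_v2: t becomes 1; next v becomes 1; next u becomes 1; next at j=-2:; next v becomes 8; next at j=-1:; next v becomes 56; next final value -57
-441 vs -57 — the two versions disagree here.
verdict: not equivalent; witness: x=1, y=1


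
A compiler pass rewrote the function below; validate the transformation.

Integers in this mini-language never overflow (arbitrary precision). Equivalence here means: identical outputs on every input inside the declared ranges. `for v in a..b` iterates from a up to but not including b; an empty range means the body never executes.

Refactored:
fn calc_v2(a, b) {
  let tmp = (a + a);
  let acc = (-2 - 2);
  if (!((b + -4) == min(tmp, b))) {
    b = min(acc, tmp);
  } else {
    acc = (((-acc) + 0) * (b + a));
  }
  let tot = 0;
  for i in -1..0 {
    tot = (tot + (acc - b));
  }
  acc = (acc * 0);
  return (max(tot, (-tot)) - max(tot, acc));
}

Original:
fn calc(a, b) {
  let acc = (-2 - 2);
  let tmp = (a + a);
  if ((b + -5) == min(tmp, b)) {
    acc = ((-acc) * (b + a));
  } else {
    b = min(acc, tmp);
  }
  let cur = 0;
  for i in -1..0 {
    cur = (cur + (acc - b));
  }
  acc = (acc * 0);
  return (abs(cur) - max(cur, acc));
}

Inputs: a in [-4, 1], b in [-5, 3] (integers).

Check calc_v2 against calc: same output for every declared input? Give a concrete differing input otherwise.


On input a=-4, b=-4, calc returns 0 while calc_v2 returns 28.
verdict: not equivalent; witness: a=-4, b=-4


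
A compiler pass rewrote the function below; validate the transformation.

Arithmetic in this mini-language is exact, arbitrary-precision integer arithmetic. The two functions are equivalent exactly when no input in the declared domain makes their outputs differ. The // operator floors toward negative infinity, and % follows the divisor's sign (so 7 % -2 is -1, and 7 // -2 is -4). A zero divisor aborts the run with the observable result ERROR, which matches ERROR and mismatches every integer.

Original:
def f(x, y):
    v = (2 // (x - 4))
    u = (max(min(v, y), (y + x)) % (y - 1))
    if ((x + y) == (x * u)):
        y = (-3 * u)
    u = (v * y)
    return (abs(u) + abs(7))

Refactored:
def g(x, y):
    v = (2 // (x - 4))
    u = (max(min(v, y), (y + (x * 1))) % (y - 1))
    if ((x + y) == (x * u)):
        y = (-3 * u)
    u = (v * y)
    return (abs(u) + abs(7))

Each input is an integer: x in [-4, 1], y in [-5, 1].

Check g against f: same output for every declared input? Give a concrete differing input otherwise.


Reading the diff, among the changes: constant usage differs, plus arithmetic usage differs.
One worked example (x=-4, y=-5) — f: v = -1; u = -5; ((x + y) == (x * u)) -> false; u = 5; return 12; g: v = -1; u = -5; ((x + y) == (x * u)) -> false; u = 5; return 12; agreement on 12.
Checked all 42 inputs in the declared domain: the outputs agree on every one.
verdict: equivalent


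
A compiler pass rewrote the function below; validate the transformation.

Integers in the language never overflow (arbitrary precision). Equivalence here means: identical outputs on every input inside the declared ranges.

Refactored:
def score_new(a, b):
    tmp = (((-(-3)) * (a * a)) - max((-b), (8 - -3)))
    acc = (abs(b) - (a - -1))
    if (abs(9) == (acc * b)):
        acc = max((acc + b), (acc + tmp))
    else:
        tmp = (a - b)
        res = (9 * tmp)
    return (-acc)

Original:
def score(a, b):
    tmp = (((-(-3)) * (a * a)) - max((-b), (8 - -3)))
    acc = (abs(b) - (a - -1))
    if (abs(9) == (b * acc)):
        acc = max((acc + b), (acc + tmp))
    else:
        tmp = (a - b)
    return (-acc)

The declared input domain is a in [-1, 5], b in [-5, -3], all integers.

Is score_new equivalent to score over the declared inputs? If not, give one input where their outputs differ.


A substantive addition is an assignment to `res` whose value nothing reads; no result depends on it; all 21 inputs agree.
verdict: equivalent


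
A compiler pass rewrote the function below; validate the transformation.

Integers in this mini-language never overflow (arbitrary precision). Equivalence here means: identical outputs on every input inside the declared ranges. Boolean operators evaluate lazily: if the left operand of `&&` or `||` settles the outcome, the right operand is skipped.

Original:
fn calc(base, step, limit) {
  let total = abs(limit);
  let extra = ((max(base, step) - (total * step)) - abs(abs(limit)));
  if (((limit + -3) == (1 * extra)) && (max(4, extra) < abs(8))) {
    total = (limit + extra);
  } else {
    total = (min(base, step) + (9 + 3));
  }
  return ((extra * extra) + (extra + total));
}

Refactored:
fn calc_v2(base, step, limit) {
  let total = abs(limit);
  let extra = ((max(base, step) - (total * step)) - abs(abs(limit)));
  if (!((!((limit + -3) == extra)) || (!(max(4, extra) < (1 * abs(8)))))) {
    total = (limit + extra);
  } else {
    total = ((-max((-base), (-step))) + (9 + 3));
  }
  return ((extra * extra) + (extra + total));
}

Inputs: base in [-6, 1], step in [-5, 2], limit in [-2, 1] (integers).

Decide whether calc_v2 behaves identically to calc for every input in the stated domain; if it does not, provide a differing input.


Differences: boolean connective usage differs; also min/max/abs usage differs — yet all 256 inputs agree.
verdict: equivalent


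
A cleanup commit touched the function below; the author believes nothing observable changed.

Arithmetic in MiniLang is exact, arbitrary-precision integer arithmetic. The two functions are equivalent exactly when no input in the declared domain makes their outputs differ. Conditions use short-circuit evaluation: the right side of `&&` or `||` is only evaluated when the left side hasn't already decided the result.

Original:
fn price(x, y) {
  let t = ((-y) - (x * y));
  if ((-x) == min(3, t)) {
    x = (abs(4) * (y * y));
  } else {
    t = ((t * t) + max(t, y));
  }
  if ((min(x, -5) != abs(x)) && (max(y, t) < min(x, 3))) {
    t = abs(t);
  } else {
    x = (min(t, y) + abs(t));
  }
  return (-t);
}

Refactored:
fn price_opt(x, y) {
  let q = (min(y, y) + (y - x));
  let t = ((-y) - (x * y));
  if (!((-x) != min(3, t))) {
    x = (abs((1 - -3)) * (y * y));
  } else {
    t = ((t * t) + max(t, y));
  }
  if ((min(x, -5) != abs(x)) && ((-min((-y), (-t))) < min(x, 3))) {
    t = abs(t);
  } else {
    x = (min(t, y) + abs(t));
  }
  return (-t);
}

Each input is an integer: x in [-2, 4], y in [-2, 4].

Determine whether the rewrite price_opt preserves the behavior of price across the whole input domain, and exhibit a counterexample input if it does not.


Behavior is preserved: although boolean connective usage differs, and arithmetic usage differs, and statement counts differ, and comparison usage differs, and constant usage differs, and local variable names differ, and min/max/abs usage differs, the outputs never diverge.
As a probe, take x=1, y=1: price runs t = -2; ((-x) == min(3, t)) -> false; t = 5; ((min(x, -5) != abs(x)) && (max(y, t) < min(x, 3))) -> false; x = 6; return -5; price_opt runs q = 1; t = -2; (!((-x) != min(3, t))) -> false; t = 5; ((min(x, -5) != abs(x)) && ((-min((-y), (-t))) < min(x, 3))) -> false; x = 6; return -5; both end at -5.
Across all 49 domain points the two functions coincide.
verdict: equivalent


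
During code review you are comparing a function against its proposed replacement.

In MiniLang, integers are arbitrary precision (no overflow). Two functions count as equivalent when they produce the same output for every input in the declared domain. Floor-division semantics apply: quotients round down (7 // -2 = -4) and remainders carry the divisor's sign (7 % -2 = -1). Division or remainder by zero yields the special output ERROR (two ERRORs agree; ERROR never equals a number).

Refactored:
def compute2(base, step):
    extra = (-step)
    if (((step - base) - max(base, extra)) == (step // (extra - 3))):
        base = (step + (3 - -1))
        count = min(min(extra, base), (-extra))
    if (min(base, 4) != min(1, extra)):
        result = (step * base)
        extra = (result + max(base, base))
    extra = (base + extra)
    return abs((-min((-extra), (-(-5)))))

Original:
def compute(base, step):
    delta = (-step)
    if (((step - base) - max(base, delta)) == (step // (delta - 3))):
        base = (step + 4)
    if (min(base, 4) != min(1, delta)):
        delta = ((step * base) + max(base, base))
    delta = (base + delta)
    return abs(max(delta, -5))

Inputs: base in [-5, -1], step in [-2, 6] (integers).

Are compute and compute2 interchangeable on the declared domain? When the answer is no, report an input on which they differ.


Although local variable names differ, and statement counts differ, and min/max/abs usage differs, and constant usage differs, and arithmetic usage differs, 45/45 inputs agree.
verdict: equivalent


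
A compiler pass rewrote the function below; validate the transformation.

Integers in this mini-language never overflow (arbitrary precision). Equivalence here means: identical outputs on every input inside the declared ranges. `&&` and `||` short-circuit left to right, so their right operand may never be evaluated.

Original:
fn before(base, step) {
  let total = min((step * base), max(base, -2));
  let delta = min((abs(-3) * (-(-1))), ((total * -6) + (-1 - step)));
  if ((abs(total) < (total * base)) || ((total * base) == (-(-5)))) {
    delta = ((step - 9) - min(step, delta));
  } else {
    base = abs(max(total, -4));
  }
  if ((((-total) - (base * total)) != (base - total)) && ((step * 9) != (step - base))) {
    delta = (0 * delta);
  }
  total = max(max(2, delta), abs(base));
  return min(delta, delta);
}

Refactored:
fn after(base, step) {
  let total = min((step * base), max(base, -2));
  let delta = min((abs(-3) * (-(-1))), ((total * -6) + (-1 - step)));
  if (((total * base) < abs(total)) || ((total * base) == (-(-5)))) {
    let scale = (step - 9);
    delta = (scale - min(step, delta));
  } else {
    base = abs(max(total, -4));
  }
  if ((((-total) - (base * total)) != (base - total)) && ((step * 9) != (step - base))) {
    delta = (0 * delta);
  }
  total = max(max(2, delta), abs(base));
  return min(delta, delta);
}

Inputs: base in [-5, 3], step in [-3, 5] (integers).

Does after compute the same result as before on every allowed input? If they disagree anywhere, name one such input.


These are not equivalent — on base=1, step=-1 the outputs split (3 vs -9).
before: total becomes -1; next delta becomes 3; next ((abs(total) < (total * base)) || ((total * base) == (-(-5)))) evaluates to false; next base becomes 1; next ((((-total) - (base * total)) != (base - total)) && ((step * 9) != (step - base))) evaluates to false; next total becomes 3; next final value 3
after: total becomes -1; next delta becomes 3; next (((total * base) < abs(total)) || ((total * base) == (-(-5)))) evaluates to true; next scale becomes -10; next delta becomes -9; next ((((-total) - (base * total)) != (base - total)) && ((step * 9) != (step - base))) evaluates to false; next total becomes 2; next final value -9
verdict: not equivalent; witness: base=1, step=-1


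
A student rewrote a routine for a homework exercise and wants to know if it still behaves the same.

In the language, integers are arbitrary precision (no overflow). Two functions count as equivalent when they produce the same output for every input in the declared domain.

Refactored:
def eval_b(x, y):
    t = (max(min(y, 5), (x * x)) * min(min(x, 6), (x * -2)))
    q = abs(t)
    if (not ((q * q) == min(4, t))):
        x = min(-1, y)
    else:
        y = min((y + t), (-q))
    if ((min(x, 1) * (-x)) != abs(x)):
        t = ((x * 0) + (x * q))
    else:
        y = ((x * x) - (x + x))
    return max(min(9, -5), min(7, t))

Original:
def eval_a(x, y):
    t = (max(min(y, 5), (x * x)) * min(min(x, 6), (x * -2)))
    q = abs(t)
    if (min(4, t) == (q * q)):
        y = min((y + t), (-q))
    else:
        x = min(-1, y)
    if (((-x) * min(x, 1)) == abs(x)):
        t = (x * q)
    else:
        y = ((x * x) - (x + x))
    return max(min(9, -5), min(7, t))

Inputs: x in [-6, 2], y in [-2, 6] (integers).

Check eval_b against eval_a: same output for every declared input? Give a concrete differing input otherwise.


There is a counterexample at x=-1, y=-2: -1 on one side, -2 on the other.
eval_a: t := -1 | q := 1 | (min(4, t) == (q * q)): false | x := -2 | (((-x) * min(x, 1)) == abs(x)): false | y := 8 | result -1
eval_b: t := -1 | q := 1 | (not ((q * q) == min(4, t))): true | x := -2 | ((min(x, 1) * (-x)) != abs(x)): true | t := -2 | result -2
verdict: not equivalent; witness: x=-1, y=-2


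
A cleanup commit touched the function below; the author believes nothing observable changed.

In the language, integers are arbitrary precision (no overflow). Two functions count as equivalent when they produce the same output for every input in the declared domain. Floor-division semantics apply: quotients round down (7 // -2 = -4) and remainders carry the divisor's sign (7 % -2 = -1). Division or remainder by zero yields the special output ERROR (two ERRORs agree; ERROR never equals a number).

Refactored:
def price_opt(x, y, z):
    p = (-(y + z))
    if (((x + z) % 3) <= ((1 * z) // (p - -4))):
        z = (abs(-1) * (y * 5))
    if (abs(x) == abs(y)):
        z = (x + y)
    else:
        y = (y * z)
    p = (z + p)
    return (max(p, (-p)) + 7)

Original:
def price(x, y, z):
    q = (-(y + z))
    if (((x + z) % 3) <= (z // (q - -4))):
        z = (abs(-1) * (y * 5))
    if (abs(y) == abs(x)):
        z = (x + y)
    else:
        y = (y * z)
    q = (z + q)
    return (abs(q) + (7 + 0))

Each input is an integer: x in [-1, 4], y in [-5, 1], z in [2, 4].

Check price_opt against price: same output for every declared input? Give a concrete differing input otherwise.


Side by side, the visible changes include: constant usage differs; and min/max/abs usage differs; and local variable names differ; and arithmetic usage differs.
Spot check at x=4, y=-3, z=2 — price: q := 1 | (((x + z) % 3) <= (z // (q - -4))): true | z := -15 | (abs(y) == abs(x)): false | y := 45 | q := -14 | result 21. price_opt: p := 1 | (((x + z) % 3) <= ((1 * z) // (p - -4))): true | z := -15 | (abs(x) == abs(y)): false | y := 45 | p := -14 | result 21. Both give 21.
Checked all 126 inputs in the declared domain: the outputs agree on every one.
verdict: equivalent


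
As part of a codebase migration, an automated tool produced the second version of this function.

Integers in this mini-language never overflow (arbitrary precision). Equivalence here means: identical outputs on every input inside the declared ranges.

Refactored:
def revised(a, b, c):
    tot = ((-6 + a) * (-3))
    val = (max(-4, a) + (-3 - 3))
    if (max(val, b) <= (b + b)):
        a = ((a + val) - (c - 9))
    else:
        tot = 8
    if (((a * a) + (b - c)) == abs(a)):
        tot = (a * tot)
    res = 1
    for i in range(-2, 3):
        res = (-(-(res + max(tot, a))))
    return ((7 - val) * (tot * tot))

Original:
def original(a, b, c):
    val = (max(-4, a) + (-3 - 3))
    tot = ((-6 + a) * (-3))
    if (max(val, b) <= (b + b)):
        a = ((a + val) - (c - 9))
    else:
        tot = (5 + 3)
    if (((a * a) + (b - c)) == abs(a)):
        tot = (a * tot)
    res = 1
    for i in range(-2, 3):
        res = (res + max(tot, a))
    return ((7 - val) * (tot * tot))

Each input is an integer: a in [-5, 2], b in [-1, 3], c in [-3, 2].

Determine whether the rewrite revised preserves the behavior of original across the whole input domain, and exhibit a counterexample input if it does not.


Changes here: arithmetic usage differs; and constant usage differs; the full 240-point sweep finds no disagreement.
verdict: equivalent


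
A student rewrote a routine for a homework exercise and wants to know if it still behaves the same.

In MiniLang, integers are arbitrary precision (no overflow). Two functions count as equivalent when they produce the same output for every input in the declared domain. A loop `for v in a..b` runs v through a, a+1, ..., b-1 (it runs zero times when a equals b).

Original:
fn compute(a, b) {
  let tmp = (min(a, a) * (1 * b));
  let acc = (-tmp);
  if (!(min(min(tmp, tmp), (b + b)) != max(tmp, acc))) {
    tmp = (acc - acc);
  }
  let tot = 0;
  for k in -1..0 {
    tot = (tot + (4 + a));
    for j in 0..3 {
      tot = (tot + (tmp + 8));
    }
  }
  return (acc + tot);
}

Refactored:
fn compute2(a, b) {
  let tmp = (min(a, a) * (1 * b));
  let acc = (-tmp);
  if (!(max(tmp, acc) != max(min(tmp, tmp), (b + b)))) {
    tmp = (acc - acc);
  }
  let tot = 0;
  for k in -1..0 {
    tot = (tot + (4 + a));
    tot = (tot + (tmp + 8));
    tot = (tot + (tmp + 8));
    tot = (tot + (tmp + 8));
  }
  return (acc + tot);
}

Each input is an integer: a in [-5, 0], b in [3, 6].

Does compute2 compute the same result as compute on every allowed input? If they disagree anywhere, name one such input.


Take a=-2, b=3.
compute: tmp := -6 | acc := 6 | (!(min(min(tmp, tmp), (b + b)) != max(tmp, acc))): false | tot := 0 | iter k=-1: | tot := 2 | iter j=0: | tot := 4 | iter j=1: | tot := 6 | iter j=2: | tot := 8 | result 14
compute2: tmp := -6 | acc := 6 | (!(max(tmp, acc) != max(min(tmp, tmp), (b + b)))): true | tmp := 0 | tot := 0 | iter k=-1: | tot := 2 | tot := 10 | tot := 18 | tot := 26 | result 32
14 against 32: the behavior changed.
verdict: not equivalent; witness: a=-2, b=3


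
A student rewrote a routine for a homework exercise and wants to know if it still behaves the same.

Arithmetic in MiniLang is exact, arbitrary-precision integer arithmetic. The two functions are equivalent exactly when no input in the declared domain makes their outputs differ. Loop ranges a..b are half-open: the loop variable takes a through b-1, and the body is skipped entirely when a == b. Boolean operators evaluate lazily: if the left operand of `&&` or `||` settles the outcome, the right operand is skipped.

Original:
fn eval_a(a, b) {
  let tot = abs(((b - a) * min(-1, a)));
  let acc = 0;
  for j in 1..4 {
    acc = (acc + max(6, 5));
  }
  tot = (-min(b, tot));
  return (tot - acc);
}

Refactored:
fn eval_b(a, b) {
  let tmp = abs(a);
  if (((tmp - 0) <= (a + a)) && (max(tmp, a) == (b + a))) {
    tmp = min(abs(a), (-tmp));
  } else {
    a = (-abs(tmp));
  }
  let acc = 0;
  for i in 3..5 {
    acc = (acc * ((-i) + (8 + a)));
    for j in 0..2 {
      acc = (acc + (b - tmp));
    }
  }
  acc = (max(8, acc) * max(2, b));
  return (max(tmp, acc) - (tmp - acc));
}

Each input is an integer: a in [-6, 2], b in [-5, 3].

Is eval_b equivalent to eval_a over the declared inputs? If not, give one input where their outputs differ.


Consider the input a=-6, b=-5.
eval_a: tot becomes 6; next acc becomes 0; next at j=1:; next acc becomes 6; next at j=2:; next acc becomes 12; next at j=3:; next acc becomes 18; next tot becomes 5; next final value -13
eval_b: tmp becomes 6; next (((tmp - 0) <= (a + a)) && (max(tmp, a) == (b + a))) evaluates to false; next a becomes -6; next acc becomes 0; next at i=3:; next acc becomes 0; next at j=0:; next acc becomes -11; next at j=1:; next acc becomes -22; next at i=4:; next acc becomes 44; next at j=0:; next acc becomes 33; next at j=1:; next acc becomes 22; next acc becomes 44; next final value 82
-13 != 82, so the rewrite changes behavior.
verdict: not equivalent; witness: a=-6, b=-5
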